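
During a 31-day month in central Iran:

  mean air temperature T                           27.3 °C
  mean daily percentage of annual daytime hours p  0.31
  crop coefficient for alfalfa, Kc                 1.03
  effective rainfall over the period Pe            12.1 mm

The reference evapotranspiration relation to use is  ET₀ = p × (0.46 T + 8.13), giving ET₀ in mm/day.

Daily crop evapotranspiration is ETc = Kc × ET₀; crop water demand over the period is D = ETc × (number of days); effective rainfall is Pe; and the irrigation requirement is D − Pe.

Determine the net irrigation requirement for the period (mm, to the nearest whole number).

ET₀ = 0.31 × (0.46 × 27.3 + 8.13) = 0.31 × 20.688 = 6.4133 mm/d
ETc = Kc × ET₀ = 1.03 × 6.4133 = 6.6057 mm/d
Crop demand D = ETc × 31 d = 6.6057 × 31 = 204.777 mm
D − Pe = 204.777 − 12.1 = 192.677 mm

193 mm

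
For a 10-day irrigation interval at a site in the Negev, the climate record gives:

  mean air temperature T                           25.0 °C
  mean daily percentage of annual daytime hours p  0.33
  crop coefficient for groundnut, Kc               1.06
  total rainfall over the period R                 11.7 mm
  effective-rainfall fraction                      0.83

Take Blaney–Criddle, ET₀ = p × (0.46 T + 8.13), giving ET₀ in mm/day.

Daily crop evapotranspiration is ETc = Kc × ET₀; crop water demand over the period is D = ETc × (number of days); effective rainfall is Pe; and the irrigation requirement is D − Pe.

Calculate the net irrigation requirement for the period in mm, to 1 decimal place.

ET₀ = 0.33 × (0.46 × 25.0 + 8.13) = 0.33 × 19.630 = 6.4779 mm/d
ETc = Kc × ET₀ = 1.06 × 6.4779 = 6.8666 mm/d
Crop demand D = ETc × 10 d = 6.8666 × 10 = 68.666 mm
Pe = 0.83 × 11.7 = 9.711 mm
D − Pe = 68.666 − 9.711 = 58.955 mm

59.0 mm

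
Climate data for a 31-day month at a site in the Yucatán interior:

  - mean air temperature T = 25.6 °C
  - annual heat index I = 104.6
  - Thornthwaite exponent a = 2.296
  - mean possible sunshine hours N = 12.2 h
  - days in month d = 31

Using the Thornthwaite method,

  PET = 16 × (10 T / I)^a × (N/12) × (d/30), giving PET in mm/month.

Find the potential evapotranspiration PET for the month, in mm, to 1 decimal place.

10T/I = 10 × 25.6 / 104.6 = 2.4474
(10T/I)^a = 2.4474^2.296 = 7.8067
Uncorrected PET = 16 × 7.8067 = 124.907 mm
Correction = (N/12)(d/30) = (12.2/12)(31/30) = 1.0506
PET = 124.907 × 1.0506 = 131.227 mm/month

131.2 mm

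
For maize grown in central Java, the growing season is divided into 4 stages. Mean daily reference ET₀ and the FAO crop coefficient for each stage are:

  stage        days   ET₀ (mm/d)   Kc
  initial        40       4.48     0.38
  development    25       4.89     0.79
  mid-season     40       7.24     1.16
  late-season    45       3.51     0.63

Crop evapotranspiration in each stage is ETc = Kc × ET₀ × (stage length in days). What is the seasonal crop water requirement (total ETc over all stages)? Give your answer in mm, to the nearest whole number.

600 mm

initial: 0.38 × 4.48 × 40 = 68.10 mm
development: 0.79 × 4.89 × 25 = 96.58 mm
mid-season: 1.16 × 7.24 × 40 = 335.94 mm
late-season: 0.63 × 3.51 × 45 = 99.51 mm
Seasonal total = 600.13 mm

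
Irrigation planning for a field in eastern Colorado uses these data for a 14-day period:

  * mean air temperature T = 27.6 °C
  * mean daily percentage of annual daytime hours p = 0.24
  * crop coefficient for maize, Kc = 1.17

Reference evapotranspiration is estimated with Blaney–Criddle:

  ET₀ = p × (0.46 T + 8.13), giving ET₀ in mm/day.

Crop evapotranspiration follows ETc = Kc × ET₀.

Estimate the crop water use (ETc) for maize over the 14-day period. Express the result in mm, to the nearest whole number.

82 mm

ET₀ = 0.24 × (0.46 × 27.6 + 8.13) = 0.24 × 20.826 = 4.9982 mm/d
ETc = Kc × ET₀ = 1.17 × 4.9982 = 5.8479 mm/d
Over 14 days: 5.8479 × 14 = 81.871 mm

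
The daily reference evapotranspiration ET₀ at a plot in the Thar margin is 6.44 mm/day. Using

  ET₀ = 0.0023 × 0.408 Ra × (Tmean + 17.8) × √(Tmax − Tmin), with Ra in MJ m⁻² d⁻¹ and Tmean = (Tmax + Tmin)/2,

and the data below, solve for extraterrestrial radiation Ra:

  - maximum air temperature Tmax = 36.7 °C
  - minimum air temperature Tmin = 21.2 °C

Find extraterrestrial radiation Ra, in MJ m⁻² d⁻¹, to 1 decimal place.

Tmean = (36.7+21.2)/2 = 28.95 °C; ΔT = 15.5
Ra = ET₀ / [0.0023 × 0.408 × (Tmean+17.8) × √ΔT]
   = 6.44 / (0.0023 × 0.408 × 46.75 × 3.9370) = 37.286 MJ m⁻² d⁻¹

37.3 MJ m⁻² d⁻¹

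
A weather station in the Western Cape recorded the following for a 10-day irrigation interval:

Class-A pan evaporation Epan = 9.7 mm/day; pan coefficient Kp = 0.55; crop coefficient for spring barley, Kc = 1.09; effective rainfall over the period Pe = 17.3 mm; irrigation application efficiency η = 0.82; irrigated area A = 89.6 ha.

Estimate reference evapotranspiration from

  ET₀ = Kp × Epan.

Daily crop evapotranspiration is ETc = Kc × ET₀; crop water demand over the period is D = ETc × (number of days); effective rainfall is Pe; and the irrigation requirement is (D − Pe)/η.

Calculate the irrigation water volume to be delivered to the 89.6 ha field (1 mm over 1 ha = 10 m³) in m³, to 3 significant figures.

ET₀ = 0.55 × 9.7 = 5.3350 mm/d
ETc = Kc × ET₀ = 1.09 × 5.3350 = 5.8152 mm/d
Crop demand D = ETc × 10 d = 5.8152 × 10 = 58.152 mm
D − Pe = 58.152 − 17.3 = 40.852 mm
Gross irrigation = 40.852 / 0.82 = 49.820 mm
Volume = 49.820 mm × 89.6 ha × 10 = 44638.7 m³

44600 m³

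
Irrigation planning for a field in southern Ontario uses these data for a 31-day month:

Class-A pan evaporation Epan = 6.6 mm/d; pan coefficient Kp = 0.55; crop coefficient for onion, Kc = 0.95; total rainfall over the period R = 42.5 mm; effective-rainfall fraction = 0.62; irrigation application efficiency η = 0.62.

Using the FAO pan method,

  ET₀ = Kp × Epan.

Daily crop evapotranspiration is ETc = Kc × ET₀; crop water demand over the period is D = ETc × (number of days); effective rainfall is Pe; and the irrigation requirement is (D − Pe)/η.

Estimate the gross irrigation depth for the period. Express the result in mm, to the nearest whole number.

130 mm

ET₀ = 0.55 × 6.6 = 3.6300 mm/d
ETc = Kc × ET₀ = 0.95 × 3.6300 = 3.4485 mm/d
Crop demand D = ETc × 31 d = 3.4485 × 31 = 106.904 mm
Pe = 0.62 × 42.5 = 26.350 mm
D − Pe = 106.904 − 26.350 = 80.554 mm
Gross irrigation = 80.554 / 0.62 = 129.926 mm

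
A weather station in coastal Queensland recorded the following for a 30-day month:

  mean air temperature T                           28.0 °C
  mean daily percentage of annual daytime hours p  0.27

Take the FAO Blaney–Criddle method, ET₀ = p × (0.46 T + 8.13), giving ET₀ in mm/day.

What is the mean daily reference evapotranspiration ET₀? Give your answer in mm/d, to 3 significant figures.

5.67 mm/d

ET₀ = 0.27 × (0.46 × 28.0 + 8.13) = 0.27 × 21.010 = 5.6727 mm/d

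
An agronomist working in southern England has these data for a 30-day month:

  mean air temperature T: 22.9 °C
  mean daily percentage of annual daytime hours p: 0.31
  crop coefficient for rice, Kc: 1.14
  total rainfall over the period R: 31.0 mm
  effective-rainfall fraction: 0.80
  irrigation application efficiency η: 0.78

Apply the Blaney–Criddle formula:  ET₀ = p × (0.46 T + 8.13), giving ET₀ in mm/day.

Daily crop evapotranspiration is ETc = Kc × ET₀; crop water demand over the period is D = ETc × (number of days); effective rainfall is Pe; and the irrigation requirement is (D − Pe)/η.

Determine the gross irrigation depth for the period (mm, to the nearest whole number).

ET₀ = 0.31 × (0.46 × 22.9 + 8.13) = 0.31 × 18.664 = 5.7858 mm/d
ETc = Kc × ET₀ = 1.14 × 5.7858 = 6.5958 mm/d
Crop demand D = ETc × 30 d = 6.5958 × 30 = 197.874 mm
Pe = 0.80 × 31.0 = 24.800 mm
D − Pe = 197.874 − 24.800 = 173.074 mm
Gross irrigation = 173.074 / 0.78 = 221.890 mm

222 mm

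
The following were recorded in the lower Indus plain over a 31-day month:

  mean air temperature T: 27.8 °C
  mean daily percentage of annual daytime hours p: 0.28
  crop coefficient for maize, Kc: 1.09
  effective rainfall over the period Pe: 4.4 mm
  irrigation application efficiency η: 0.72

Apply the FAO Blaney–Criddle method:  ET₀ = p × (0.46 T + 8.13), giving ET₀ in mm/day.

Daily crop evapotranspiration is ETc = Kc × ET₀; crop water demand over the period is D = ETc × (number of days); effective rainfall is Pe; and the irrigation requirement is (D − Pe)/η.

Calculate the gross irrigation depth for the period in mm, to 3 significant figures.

ET₀ = 0.28 × (0.46 × 27.8 + 8.13) = 0.28 × 20.918 = 5.8570 mm/d
ETc = Kc × ET₀ = 1.09 × 5.8570 = 6.3841 mm/d
Crop demand D = ETc × 31 d = 6.3841 × 31 = 197.907 mm
D − Pe = 197.907 − 4.4 = 193.507 mm
Gross irrigation = 193.507 / 0.72 = 268.760 mm

269 mm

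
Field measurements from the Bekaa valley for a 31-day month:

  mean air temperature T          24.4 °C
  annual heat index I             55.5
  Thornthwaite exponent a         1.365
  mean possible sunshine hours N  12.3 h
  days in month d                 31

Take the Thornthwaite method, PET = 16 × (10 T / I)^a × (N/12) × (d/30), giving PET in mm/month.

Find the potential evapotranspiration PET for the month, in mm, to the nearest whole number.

128 mm

10T/I = 10 × 24.4 / 55.5 = 4.3964
(10T/I)^a = 4.3964^1.365 = 7.5479
Uncorrected PET = 16 × 7.5479 = 120.766 mm
Correction = (N/12)(d/30) = (12.3/12)(31/30) = 1.0592
PET = 120.766 × 1.0592 = 127.915 mm/month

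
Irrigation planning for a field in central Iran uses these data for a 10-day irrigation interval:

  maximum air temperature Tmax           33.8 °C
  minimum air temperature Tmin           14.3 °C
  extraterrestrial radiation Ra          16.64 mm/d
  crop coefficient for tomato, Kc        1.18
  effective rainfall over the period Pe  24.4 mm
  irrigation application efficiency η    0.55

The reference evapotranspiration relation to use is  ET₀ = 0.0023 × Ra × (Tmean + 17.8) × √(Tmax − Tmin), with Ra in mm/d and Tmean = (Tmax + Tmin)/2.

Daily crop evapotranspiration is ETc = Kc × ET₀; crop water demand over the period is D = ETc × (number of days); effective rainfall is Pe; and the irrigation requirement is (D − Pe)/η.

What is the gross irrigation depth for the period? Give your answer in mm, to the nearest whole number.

107 mm

Tmean = (33.8 + 14.3)/2 = 24.05 °C
ET₀ = 0.0023 × 16.64 × (24.05 + 17.8) × √19.5 = 0.0023 × 16.64 × 41.85 × 4.4159 = 7.0729 mm/d
ETc = Kc × ET₀ = 1.18 × 7.0729 = 8.3460 mm/d
Crop demand D = ETc × 10 d = 8.3460 × 10 = 83.460 mm
D − Pe = 83.460 − 24.4 = 59.060 mm
Gross irrigation = 59.060 / 0.55 = 107.382 mm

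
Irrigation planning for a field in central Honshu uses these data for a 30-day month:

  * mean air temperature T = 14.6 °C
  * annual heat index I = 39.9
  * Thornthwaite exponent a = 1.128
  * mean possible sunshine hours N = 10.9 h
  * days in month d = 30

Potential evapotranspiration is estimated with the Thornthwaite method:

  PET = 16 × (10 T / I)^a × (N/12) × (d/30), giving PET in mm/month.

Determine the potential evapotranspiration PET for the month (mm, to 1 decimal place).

62.8 mm

10T/I = 10 × 14.6 / 39.9 = 3.6591
(10T/I)^a = 3.6591^1.128 = 4.3200
Uncorrected PET = 16 × 4.3200 = 69.120 mm
Correction = (N/12)(d/30) = (10.9/12)(30/30) = 0.9083
PET = 69.120 × 0.9083 = 62.782 mm/month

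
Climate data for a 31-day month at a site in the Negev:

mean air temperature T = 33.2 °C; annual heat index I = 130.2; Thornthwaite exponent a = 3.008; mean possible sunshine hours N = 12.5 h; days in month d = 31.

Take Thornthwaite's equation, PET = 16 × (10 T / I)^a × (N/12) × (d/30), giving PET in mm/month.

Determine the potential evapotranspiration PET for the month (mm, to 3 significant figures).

10T/I = 10 × 33.2 / 130.2 = 2.5499
(10T/I)^a = 2.5499^3.008 = 16.7040
Uncorrected PET = 16 × 16.7040 = 267.264 mm
Correction = (N/12)(d/30) = (12.5/12)(31/30) = 1.0764
PET = 267.264 × 1.0764 = 287.683 mm/month

288 mm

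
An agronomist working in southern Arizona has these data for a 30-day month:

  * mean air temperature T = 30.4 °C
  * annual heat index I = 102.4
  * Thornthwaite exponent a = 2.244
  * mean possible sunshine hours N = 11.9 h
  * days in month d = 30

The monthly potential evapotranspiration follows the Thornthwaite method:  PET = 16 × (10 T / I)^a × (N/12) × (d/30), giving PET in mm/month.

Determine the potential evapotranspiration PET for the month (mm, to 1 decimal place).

182.4 mm

10T/I = 10 × 30.4 / 102.4 = 2.9688
(10T/I)^a = 2.9688^2.244 = 11.4940
Uncorrected PET = 16 × 11.4940 = 183.904 mm
Correction = (N/12)(d/30) = (11.9/12)(30/30) = 0.9917
PET = 183.904 × 0.9917 = 182.378 mm/month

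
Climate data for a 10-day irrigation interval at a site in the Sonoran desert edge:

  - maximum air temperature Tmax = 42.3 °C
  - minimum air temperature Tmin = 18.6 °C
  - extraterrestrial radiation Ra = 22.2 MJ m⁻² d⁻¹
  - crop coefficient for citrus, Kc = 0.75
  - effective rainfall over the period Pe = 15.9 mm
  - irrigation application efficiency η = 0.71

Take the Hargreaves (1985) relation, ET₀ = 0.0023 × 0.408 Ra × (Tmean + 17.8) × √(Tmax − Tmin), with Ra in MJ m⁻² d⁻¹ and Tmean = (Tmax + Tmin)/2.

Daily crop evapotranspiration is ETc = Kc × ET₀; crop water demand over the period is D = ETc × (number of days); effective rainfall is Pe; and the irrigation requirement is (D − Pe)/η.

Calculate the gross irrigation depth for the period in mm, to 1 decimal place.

Tmean = (42.3 + 18.6)/2 = 30.45 °C
0.408 Ra = 0.408 × 22.2 = 9.0576 mm/d equivalent
ET₀ = 0.0023 × 9.0576 × (30.45 + 17.8) × √23.7 = 0.0023 × 9.0576 × 48.25 × 4.8683 = 4.8935 mm/d
ETc = Kc × ET₀ = 0.75 × 4.8935 = 3.6701 mm/d
Crop demand D = ETc × 10 d = 3.6701 × 10 = 36.701 mm
D − Pe = 36.701 − 15.9 = 20.801 mm
Gross irrigation = 20.801 / 0.71 = 29.297 mm

29.3 mm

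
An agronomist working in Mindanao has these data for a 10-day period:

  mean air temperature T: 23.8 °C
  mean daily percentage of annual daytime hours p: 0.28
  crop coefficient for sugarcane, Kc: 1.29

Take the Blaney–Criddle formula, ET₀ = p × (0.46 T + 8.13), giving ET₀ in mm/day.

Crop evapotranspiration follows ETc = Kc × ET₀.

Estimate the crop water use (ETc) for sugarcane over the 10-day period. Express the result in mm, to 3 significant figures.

68.9 mm

ET₀ = 0.28 × (0.46 × 23.8 + 8.13) = 0.28 × 19.078 = 5.3418 mm/d
ETc = Kc × ET₀ = 1.29 × 5.3418 = 6.8909 mm/d
Over 10 days: 6.8909 × 10 = 68.909 mm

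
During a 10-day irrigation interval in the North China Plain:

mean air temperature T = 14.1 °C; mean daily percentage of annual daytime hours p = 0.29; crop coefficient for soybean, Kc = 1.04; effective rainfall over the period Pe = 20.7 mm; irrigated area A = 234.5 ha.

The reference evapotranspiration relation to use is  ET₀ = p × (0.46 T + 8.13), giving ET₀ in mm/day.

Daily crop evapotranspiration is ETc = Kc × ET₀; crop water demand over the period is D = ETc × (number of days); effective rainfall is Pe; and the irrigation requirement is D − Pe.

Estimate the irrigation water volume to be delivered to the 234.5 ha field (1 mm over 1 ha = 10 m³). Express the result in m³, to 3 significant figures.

ET₀ = 0.29 × (0.46 × 14.1 + 8.13) = 0.29 × 14.616 = 4.2386 mm/d
ETc = Kc × ET₀ = 1.04 × 4.2386 = 4.4081 mm/d
Crop demand D = ETc × 10 d = 4.4081 × 10 = 44.081 mm
D − Pe = 44.081 − 20.7 = 23.381 mm
Volume = 23.381 mm × 234.5 ha × 10 = 54828.4 m³

54800 m³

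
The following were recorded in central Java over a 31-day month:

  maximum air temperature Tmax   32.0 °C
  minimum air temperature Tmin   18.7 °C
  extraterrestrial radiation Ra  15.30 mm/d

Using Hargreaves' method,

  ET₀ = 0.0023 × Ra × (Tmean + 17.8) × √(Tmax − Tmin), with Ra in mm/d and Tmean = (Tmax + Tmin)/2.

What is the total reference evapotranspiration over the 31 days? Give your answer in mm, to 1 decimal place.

Tmean = (32.0 + 18.7)/2 = 25.35 °C
ET₀ = 0.0023 × 15.30 × (25.35 + 17.8) × √13.3 = 0.0023 × 15.30 × 43.15 × 3.6469 = 5.5376 mm/d
Over 31 days: 5.5376 × 31 = 171.666 mm

171.7 mm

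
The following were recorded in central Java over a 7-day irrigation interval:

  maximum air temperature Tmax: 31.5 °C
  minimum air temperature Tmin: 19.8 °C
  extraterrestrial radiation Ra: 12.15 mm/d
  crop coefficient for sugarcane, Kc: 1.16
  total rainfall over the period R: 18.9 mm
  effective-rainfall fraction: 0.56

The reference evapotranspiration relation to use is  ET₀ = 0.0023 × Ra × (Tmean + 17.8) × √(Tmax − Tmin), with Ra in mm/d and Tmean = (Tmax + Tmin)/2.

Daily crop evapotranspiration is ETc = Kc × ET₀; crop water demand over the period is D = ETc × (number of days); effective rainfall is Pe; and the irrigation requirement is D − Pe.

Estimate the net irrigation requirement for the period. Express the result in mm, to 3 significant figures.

Tmean = (31.5 + 19.8)/2 = 25.65 °C
ET₀ = 0.0023 × 12.15 × (25.65 + 17.8) × √11.7 = 0.0023 × 12.15 × 43.45 × 3.4205 = 4.1532 mm/d
ETc = Kc × ET₀ = 1.16 × 4.1532 = 4.8177 mm/d
Crop demand D = ETc × 7 d = 4.8177 × 7 = 33.724 mm
Pe = 0.56 × 18.9 = 10.584 mm
D − Pe = 33.724 − 10.584 = 23.140 mm

23.1 mm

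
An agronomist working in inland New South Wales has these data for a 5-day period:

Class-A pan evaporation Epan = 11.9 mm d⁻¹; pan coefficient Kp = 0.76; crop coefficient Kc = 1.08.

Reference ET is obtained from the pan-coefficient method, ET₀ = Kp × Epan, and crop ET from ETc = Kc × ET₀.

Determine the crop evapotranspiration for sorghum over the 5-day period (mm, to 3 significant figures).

48.8 mm

ET₀ = 0.76 × 11.9 = 9.0440 mm/d
ETc = Kc × ET₀ = 1.08 × 9.0440 = 9.7675 mm/d
Over 5 days: 9.7675 × 5 = 48.838 mm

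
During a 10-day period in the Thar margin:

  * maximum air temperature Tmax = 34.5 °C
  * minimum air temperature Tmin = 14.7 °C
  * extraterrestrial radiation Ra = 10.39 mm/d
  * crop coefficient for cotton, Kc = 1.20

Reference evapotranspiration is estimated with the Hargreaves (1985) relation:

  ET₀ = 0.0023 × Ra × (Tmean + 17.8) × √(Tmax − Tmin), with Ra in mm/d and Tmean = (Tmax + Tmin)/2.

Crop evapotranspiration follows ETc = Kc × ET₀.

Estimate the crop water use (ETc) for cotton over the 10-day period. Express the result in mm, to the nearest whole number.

Tmean = (34.5 + 14.7)/2 = 24.60 °C
ET₀ = 0.0023 × 10.39 × (24.60 + 17.8) × √19.8 = 0.0023 × 10.39 × 42.40 × 4.4497 = 4.5086 mm/d
ETc = Kc × ET₀ = 1.20 × 4.5086 = 5.4103 mm/d
Over 10 days: 5.4103 × 10 = 54.103 mm

54 mm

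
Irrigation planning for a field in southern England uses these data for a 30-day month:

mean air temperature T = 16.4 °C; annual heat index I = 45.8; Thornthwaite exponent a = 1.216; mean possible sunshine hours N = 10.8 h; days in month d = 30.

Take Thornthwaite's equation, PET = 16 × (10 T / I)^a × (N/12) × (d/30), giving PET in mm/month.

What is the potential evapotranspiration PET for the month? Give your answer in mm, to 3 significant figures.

67.9 mm

10T/I = 10 × 16.4 / 45.8 = 3.5808
(10T/I)^a = 3.5808^1.216 = 4.7167
Uncorrected PET = 16 × 4.7167 = 75.467 mm
Correction = (N/12)(d/30) = (10.8/12)(30/30) = 0.9000
PET = 75.467 × 0.9000 = 67.920 mm/month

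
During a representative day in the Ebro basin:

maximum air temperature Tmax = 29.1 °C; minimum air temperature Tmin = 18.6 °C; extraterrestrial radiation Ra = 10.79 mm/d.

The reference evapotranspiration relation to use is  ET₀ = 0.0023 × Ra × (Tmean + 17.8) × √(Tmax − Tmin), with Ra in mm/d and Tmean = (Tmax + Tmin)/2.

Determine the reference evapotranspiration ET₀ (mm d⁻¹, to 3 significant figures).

Tmean = (29.1 + 18.6)/2 = 23.85 °C
ET₀ = 0.0023 × 10.79 × (23.85 + 17.8) × √10.5 = 0.0023 × 10.79 × 41.65 × 3.2404 = 3.3494 mm/d

3.35 mm d⁻¹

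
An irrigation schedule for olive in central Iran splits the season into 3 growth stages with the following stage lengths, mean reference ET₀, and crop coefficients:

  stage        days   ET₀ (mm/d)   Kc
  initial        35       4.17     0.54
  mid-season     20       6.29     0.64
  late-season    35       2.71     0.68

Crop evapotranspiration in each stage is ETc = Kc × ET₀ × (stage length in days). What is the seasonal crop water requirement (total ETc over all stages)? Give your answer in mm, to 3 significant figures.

224 mm

initial: 0.54 × 4.17 × 35 = 78.81 mm
mid-season: 0.64 × 6.29 × 20 = 80.51 mm
late-season: 0.68 × 2.71 × 35 = 64.50 mm
Seasonal total = 223.82 mm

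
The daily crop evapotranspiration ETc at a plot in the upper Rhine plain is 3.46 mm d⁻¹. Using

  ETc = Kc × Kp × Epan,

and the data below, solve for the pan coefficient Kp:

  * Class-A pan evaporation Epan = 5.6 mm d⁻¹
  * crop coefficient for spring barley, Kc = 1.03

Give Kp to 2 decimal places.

ETc = Kc × Kp × Epan  ⇒  Kp = ETc / (Kc × Epan)
Kp = 3.46 / (1.03 × 5.6) = 3.46 / 5.768 = 0.5999

0.60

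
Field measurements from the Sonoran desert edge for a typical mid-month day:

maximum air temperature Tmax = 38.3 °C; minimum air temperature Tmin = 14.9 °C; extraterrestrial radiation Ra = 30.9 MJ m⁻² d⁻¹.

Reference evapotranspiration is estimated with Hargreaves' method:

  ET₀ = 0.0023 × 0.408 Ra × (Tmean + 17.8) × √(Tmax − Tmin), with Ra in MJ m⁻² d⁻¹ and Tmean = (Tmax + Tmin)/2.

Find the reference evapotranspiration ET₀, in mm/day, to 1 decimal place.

Tmean = (38.3 + 14.9)/2 = 26.60 °C
0.408 Ra = 0.408 × 30.9 = 12.6072 mm/d equivalent
ET₀ = 0.0023 × 12.6072 × (26.60 + 17.8) × √23.4 = 0.0023 × 12.6072 × 44.40 × 4.8374 = 6.2279 mm/d

6.2 mm/day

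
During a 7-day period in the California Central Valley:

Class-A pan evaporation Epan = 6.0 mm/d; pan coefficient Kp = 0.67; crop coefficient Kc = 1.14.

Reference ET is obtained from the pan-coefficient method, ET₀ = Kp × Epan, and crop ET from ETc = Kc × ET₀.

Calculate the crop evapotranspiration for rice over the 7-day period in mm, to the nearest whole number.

ET₀ = 0.67 × 6.0 = 4.0200 mm/d
ETc = Kc × ET₀ = 1.14 × 4.0200 = 4.5828 mm/d
Over 7 days: 4.5828 × 7 = 32.080 mm

32 mm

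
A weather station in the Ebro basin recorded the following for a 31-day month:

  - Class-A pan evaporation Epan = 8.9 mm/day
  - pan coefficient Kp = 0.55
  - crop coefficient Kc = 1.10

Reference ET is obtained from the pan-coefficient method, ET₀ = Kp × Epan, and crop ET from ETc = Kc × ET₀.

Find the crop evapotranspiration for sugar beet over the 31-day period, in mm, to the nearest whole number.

167 mm

ET₀ = 0.55 × 8.9 = 4.8950 mm/d
ETc = Kc × ET₀ = 1.10 × 4.8950 = 5.3845 mm/d
Over 31 days: 5.3845 × 31 = 166.920 mm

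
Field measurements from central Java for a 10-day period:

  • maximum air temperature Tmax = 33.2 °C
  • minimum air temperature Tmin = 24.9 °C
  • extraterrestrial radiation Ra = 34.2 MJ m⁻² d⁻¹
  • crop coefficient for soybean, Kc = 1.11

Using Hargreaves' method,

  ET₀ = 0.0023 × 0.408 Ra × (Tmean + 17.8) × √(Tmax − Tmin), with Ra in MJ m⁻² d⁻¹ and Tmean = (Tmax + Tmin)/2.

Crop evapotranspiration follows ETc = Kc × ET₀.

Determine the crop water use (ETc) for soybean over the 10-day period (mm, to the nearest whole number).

48 mm

Tmean = (33.2 + 24.9)/2 = 29.05 °C
0.408 Ra = 0.408 × 34.2 = 13.9536 mm/d equivalent
ET₀ = 0.0023 × 13.9536 × (29.05 + 17.8) × √8.3 = 0.0023 × 13.9536 × 46.85 × 2.8810 = 4.3318 mm/d
ETc = Kc × ET₀ = 1.11 × 4.3318 = 4.8083 mm/d
Over 10 days: 4.8083 × 10 = 48.083 mm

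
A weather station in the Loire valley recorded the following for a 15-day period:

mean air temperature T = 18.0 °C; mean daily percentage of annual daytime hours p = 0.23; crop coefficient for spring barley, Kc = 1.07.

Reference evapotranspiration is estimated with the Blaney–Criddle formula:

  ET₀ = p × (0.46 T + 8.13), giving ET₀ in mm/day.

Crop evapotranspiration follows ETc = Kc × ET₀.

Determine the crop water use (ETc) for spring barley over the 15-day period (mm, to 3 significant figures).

60.6 mm

ET₀ = 0.23 × (0.46 × 18.0 + 8.13) = 0.23 × 16.410 = 3.7743 mm/d
ETc = Kc × ET₀ = 1.07 × 3.7743 = 4.0385 mm/d
Over 15 days: 4.0385 × 15 = 60.578 mm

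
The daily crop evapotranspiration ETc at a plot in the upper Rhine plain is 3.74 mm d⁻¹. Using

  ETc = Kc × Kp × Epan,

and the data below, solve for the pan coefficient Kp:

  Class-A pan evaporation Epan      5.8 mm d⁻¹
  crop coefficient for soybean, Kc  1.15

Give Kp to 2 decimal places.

0.56

ETc = Kc × Kp × Epan  ⇒  Kp = ETc / (Kc × Epan)
Kp = 3.74 / (1.15 × 5.8) = 3.74 / 6.670 = 0.5607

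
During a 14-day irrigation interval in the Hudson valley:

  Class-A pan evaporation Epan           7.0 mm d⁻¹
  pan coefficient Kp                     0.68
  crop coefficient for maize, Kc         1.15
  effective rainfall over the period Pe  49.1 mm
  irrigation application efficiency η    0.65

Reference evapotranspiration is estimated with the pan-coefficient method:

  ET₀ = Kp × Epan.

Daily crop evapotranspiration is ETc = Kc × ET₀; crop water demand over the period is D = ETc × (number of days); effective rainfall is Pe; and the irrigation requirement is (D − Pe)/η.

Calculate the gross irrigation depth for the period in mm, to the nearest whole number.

ET₀ = 0.68 × 7.0 = 4.7600 mm/d
ETc = Kc × ET₀ = 1.15 × 4.7600 = 5.4740 mm/d
Crop demand D = ETc × 14 d = 5.4740 × 14 = 76.636 mm
D − Pe = 76.636 − 49.1 = 27.536 mm
Gross irrigation = 27.536 / 0.65 = 42.363 mm

42 mm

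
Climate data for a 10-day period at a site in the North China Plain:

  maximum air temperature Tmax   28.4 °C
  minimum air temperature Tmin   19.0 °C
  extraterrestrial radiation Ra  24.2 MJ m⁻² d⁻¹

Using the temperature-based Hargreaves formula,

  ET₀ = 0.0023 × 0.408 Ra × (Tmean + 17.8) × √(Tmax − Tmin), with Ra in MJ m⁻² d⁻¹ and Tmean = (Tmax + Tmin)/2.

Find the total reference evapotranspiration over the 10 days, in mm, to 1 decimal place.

Tmean = (28.4 + 19.0)/2 = 23.70 °C
0.408 Ra = 0.408 × 24.2 = 9.8736 mm/d equivalent
ET₀ = 0.0023 × 9.8736 × (23.70 + 17.8) × √9.4 = 0.0023 × 9.8736 × 41.50 × 3.0659 = 2.8894 mm/d
Over 10 days: 2.8894 × 10 = 28.894 mm

28.9 mm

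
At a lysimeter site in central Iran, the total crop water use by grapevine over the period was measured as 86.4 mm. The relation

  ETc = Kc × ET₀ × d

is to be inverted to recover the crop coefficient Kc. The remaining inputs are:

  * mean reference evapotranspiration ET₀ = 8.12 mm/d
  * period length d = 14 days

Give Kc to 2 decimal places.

ETc = Kc × ET₀ × d  ⇒  Kc = ETc / (ET₀ × d)
Kc = 86.4 / (8.12 × 14) = 86.4 / 113.68 = 0.7600

0.76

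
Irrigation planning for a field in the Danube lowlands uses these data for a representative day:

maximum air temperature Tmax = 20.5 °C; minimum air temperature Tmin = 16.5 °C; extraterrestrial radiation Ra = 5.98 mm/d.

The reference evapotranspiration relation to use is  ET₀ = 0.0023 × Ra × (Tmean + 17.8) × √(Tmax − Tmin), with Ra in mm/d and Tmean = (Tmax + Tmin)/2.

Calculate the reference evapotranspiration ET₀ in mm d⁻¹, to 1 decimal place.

1.0 mm d⁻¹

Tmean = (20.5 + 16.5)/2 = 18.50 °C
ET₀ = 0.0023 × 5.98 × (18.50 + 17.8) × √4.0 = 0.0023 × 5.98 × 36.30 × 2.0000 = 0.9985 mm/d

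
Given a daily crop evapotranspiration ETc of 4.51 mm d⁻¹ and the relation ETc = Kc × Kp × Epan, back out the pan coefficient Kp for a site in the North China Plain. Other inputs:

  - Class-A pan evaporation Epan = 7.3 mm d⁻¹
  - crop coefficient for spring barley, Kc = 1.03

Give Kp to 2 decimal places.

ETc = Kc × Kp × Epan  ⇒  Kp = ETc / (Kc × Epan)
Kp = 4.51 / (1.03 × 7.3) = 4.51 / 7.519 = 0.5998

0.60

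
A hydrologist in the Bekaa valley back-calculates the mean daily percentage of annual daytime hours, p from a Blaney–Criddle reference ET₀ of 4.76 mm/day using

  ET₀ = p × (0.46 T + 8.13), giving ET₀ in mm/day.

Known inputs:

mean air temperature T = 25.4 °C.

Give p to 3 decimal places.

p = ET₀ / (0.46 T + 8.13) = 4.76 / (0.46 × 25.4 + 8.13) = 4.76 / 19.814 = 0.2402

0.240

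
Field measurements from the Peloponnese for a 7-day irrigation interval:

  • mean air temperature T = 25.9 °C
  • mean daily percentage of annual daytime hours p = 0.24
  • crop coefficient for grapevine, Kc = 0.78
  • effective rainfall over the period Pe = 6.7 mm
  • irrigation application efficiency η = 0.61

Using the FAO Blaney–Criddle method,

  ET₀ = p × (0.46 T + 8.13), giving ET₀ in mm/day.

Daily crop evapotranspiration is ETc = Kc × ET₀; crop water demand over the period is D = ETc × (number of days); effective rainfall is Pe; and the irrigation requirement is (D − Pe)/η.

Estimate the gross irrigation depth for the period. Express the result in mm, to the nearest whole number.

32 mm

ET₀ = 0.24 × (0.46 × 25.9 + 8.13) = 0.24 × 20.044 = 4.8106 mm/d
ETc = Kc × ET₀ = 0.78 × 4.8106 = 3.7523 mm/d
Crop demand D = ETc × 7 d = 3.7523 × 7 = 26.266 mm
D − Pe = 26.266 − 6.7 = 19.566 mm
Gross irrigation = 19.566 / 0.61 = 32.075 mm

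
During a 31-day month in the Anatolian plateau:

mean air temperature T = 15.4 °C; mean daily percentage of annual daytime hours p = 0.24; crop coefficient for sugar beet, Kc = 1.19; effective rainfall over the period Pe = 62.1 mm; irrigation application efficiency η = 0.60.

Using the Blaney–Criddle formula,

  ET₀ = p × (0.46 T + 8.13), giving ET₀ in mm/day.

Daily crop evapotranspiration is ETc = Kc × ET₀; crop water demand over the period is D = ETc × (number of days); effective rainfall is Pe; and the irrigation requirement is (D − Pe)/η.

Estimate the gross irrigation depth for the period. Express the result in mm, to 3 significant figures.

121 mm

ET₀ = 0.24 × (0.46 × 15.4 + 8.13) = 0.24 × 15.214 = 3.6514 mm/d
ETc = Kc × ET₀ = 1.19 × 3.6514 = 4.3452 mm/d
Crop demand D = ETc × 31 d = 4.3452 × 31 = 134.701 mm
D − Pe = 134.701 − 62.1 = 72.601 mm
Gross irrigation = 72.601 / 0.60 = 121.002 mm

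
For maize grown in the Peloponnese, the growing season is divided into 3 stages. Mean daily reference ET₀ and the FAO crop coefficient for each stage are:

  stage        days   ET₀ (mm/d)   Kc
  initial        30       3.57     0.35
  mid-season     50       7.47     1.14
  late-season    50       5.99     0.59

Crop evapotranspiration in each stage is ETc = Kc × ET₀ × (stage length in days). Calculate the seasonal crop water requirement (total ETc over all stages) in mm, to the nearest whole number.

initial: 0.35 × 3.57 × 30 = 37.49 mm
mid-season: 1.14 × 7.47 × 50 = 425.79 mm
late-season: 0.59 × 5.99 × 50 = 176.71 mm
Seasonal total = 639.99 mm

640 mm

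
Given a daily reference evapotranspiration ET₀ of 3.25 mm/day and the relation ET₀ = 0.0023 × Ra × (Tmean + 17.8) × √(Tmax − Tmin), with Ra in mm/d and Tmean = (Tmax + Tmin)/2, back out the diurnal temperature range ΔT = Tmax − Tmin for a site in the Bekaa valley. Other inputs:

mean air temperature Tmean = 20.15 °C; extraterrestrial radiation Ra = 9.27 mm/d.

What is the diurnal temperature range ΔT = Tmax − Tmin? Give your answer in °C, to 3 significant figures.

√ΔT = ET₀ / [0.0023 × Ra × (Tmean+17.8)] = 3.25 / (0.0023 × 9.27 × 37.95) = 4.0167
ΔT = 4.0167² = 16.134 °C

16.1 °C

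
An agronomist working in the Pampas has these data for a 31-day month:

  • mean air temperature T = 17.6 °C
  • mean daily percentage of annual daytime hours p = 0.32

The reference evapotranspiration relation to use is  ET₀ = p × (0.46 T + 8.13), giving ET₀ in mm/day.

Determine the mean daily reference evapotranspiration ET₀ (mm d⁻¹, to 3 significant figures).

5.19 mm d⁻¹

ET₀ = 0.32 × (0.46 × 17.6 + 8.13) = 0.32 × 16.226 = 5.1923 mm/d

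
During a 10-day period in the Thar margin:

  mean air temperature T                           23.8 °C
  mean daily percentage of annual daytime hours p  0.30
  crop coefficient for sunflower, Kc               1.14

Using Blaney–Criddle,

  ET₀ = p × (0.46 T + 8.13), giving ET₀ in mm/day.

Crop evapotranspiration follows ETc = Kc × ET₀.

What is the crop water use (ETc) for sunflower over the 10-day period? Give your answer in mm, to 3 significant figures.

65.2 mm

ET₀ = 0.30 × (0.46 × 23.8 + 8.13) = 0.30 × 19.078 = 5.7234 mm/d
ETc = Kc × ET₀ = 1.14 × 5.7234 = 6.5247 mm/d
Over 10 days: 6.5247 × 10 = 65.247 mm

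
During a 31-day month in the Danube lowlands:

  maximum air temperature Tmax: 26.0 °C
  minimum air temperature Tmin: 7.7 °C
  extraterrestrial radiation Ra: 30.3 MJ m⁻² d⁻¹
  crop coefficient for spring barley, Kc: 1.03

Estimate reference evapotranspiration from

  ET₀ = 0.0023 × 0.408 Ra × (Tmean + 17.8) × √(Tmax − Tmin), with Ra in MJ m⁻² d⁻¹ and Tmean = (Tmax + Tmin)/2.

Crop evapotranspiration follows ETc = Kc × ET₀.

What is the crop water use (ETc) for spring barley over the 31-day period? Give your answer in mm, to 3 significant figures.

Tmean = (26.0 + 7.7)/2 = 16.85 °C
0.408 Ra = 0.408 × 30.3 = 12.3624 mm/d equivalent
ET₀ = 0.0023 × 12.3624 × (16.85 + 17.8) × √18.3 = 0.0023 × 12.3624 × 34.65 × 4.2778 = 4.2146 mm/d
ETc = Kc × ET₀ = 1.03 × 4.2146 = 4.3410 mm/d
Over 31 days: 4.3410 × 31 = 134.571 mm

135 mm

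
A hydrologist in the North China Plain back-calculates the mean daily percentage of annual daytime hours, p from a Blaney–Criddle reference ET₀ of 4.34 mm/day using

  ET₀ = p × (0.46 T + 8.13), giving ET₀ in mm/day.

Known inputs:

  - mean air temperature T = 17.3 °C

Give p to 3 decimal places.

0.270

p = ET₀ / (0.46 T + 8.13) = 4.34 / (0.46 × 17.3 + 8.13) = 4.34 / 16.088 = 0.2698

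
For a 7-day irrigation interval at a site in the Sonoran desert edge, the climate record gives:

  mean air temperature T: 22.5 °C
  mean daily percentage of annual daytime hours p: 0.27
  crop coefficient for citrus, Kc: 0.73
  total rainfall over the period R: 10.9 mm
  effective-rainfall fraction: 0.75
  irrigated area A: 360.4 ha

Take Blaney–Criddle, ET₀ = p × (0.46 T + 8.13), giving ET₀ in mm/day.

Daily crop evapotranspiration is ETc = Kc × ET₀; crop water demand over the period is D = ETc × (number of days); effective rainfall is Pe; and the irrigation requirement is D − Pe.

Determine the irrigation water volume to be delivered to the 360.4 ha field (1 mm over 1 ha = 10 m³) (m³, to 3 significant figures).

ET₀ = 0.27 × (0.46 × 22.5 + 8.13) = 0.27 × 18.480 = 4.9896 mm/d
ETc = Kc × ET₀ = 0.73 × 4.9896 = 3.6424 mm/d
Crop demand D = ETc × 7 d = 3.6424 × 7 = 25.497 mm
Pe = 0.75 × 10.9 = 8.175 mm
D − Pe = 25.497 − 8.175 = 17.322 mm
Volume = 17.322 mm × 360.4 ha × 10 = 62428.5 m³

62400 m³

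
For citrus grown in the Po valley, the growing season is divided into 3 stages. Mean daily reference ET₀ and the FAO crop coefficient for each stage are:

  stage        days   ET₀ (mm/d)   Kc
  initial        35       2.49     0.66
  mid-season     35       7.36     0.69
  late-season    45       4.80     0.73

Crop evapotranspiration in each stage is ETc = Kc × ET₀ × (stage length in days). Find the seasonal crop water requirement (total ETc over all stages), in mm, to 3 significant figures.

initial: 0.66 × 2.49 × 35 = 57.52 mm
mid-season: 0.69 × 7.36 × 35 = 177.74 mm
late-season: 0.73 × 4.80 × 45 = 157.68 mm
Seasonal total = 392.94 mm

393 mm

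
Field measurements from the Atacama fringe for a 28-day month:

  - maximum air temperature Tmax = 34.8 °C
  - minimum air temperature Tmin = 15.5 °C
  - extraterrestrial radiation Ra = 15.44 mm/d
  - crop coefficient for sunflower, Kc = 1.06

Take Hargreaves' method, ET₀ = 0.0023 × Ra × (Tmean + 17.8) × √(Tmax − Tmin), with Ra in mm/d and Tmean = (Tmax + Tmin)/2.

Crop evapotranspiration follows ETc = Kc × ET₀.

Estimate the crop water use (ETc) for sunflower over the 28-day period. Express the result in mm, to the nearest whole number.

Tmean = (34.8 + 15.5)/2 = 25.15 °C
ET₀ = 0.0023 × 15.44 × (25.15 + 17.8) × √19.3 = 0.0023 × 15.44 × 42.95 × 4.3932 = 6.7007 mm/d
ETc = Kc × ET₀ = 1.06 × 6.7007 = 7.1027 mm/d
Over 28 days: 7.1027 × 28 = 198.876 mm

199 mm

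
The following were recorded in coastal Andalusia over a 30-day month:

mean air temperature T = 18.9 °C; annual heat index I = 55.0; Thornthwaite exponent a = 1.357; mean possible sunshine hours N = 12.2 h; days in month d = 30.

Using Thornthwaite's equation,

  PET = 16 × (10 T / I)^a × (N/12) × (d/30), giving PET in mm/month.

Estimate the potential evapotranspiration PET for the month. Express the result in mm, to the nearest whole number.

10T/I = 10 × 18.9 / 55.0 = 3.4364
(10T/I)^a = 3.4364^1.357 = 5.3394
Uncorrected PET = 16 × 5.3394 = 85.430 mm
Correction = (N/12)(d/30) = (12.2/12)(30/30) = 1.0167
PET = 85.430 × 1.0167 = 86.857 mm/month

87 mm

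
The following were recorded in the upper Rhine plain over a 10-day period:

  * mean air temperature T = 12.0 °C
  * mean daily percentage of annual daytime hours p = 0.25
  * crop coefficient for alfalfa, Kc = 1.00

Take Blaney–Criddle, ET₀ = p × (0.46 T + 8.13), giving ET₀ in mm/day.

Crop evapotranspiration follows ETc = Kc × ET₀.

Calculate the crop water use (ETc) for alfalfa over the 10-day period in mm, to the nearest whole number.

ET₀ = 0.25 × (0.46 × 12.0 + 8.13) = 0.25 × 13.650 = 3.4125 mm/d
ETc = Kc × ET₀ = 1.00 × 3.4125 = 3.4125 mm/d
Over 10 days: 3.4125 × 10 = 34.125 mm

34 mm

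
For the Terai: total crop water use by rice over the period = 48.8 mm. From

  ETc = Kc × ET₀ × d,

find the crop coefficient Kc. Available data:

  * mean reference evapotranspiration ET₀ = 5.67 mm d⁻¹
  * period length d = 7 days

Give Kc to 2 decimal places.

1.23

ETc = Kc × ET₀ × d  ⇒  Kc = ETc / (ET₀ × d)
Kc = 48.8 / (5.67 × 7) = 48.8 / 39.69 = 1.2295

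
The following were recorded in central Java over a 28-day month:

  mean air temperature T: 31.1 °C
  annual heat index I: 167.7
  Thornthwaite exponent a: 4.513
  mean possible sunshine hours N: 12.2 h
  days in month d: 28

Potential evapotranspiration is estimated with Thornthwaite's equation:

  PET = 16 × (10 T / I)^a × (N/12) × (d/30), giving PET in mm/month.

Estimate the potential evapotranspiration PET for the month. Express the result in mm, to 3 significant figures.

10T/I = 10 × 31.1 / 167.7 = 1.8545
(10T/I)^a = 1.8545^4.513 = 16.2371
Uncorrected PET = 16 × 16.2371 = 259.794 mm
Correction = (N/12)(d/30) = (12.2/12)(28/30) = 0.9489
PET = 259.794 × 0.9489 = 246.519 mm/month

247 mm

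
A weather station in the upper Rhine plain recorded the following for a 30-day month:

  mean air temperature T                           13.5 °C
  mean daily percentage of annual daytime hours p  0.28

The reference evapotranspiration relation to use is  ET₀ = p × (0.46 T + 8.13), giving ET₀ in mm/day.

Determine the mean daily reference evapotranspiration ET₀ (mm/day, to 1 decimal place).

4.0 mm/day

ET₀ = 0.28 × (0.46 × 13.5 + 8.13) = 0.28 × 14.340 = 4.0152 mm/d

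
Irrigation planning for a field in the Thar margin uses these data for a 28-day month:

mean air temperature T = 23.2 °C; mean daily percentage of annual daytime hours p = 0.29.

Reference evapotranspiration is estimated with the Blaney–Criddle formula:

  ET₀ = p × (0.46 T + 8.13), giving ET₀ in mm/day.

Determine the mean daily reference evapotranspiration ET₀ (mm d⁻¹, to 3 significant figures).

ET₀ = 0.29 × (0.46 × 23.2 + 8.13) = 0.29 × 18.802 = 5.4526 mm/d

5.45 mm d⁻¹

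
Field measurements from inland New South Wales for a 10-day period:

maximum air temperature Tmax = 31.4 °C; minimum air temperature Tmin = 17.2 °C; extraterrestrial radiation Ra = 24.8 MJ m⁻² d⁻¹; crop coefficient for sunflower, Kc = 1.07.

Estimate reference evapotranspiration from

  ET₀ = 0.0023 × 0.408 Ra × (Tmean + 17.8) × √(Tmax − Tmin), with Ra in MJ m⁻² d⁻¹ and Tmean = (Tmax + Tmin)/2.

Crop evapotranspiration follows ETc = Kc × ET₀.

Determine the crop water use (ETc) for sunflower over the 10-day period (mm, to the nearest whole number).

40 mm

Tmean = (31.4 + 17.2)/2 = 24.30 °C
0.408 Ra = 0.408 × 24.8 = 10.1184 mm/d equivalent
ET₀ = 0.0023 × 10.1184 × (24.30 + 17.8) × √14.2 = 0.0023 × 10.1184 × 42.10 × 3.7683 = 3.6920 mm/d
ETc = Kc × ET₀ = 1.07 × 3.6920 = 3.9504 mm/d
Over 10 days: 3.9504 × 10 = 39.504 mm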